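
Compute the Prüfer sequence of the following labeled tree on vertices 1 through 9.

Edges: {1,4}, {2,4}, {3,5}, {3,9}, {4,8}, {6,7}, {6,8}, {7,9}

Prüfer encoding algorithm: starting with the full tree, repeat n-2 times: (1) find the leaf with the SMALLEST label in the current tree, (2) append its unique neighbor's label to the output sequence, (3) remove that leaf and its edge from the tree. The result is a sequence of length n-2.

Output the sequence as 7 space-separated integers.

Answer: 4 4 8 3 9 6 7

Derivation:
Step 1: leaves = {1,2,5}. Remove smallest leaf 1, emit neighbor 4.
Step 2: leaves = {2,5}. Remove smallest leaf 2, emit neighbor 4.
Step 3: leaves = {4,5}. Remove smallest leaf 4, emit neighbor 8.
Step 4: leaves = {5,8}. Remove smallest leaf 5, emit neighbor 3.
Step 5: leaves = {3,8}. Remove smallest leaf 3, emit neighbor 9.
Step 6: leaves = {8,9}. Remove smallest leaf 8, emit neighbor 6.
Step 7: leaves = {6,9}. Remove smallest leaf 6, emit neighbor 7.
Done: 2 vertices remain (7, 9). Sequence = [4 4 8 3 9 6 7]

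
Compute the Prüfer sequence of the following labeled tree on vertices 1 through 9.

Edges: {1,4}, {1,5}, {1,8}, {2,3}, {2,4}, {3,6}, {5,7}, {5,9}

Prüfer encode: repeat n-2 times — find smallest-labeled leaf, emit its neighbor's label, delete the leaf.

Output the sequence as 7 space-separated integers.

Answer: 3 2 4 1 5 1 5

Derivation:
Step 1: leaves = {6,7,8,9}. Remove smallest leaf 6, emit neighbor 3.
Step 2: leaves = {3,7,8,9}. Remove smallest leaf 3, emit neighbor 2.
Step 3: leaves = {2,7,8,9}. Remove smallest leaf 2, emit neighbor 4.
Step 4: leaves = {4,7,8,9}. Remove smallest leaf 4, emit neighbor 1.
Step 5: leaves = {7,8,9}. Remove smallest leaf 7, emit neighbor 5.
Step 6: leaves = {8,9}. Remove smallest leaf 8, emit neighbor 1.
Step 7: leaves = {1,9}. Remove smallest leaf 1, emit neighbor 5.
Done: 2 vertices remain (5, 9). Sequence = [3 2 4 1 5 1 5]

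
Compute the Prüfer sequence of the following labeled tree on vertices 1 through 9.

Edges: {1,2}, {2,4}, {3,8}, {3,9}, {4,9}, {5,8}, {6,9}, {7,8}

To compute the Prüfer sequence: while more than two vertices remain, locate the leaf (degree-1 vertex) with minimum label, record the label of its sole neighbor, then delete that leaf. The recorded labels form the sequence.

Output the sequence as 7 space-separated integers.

Step 1: leaves = {1,5,6,7}. Remove smallest leaf 1, emit neighbor 2.
Step 2: leaves = {2,5,6,7}. Remove smallest leaf 2, emit neighbor 4.
Step 3: leaves = {4,5,6,7}. Remove smallest leaf 4, emit neighbor 9.
Step 4: leaves = {5,6,7}. Remove smallest leaf 5, emit neighbor 8.
Step 5: leaves = {6,7}. Remove smallest leaf 6, emit neighbor 9.
Step 6: leaves = {7,9}. Remove smallest leaf 7, emit neighbor 8.
Step 7: leaves = {8,9}. Remove smallest leaf 8, emit neighbor 3.
Done: 2 vertices remain (3, 9). Sequence = [2 4 9 8 9 8 3]

Answer: 2 4 9 8 9 8 3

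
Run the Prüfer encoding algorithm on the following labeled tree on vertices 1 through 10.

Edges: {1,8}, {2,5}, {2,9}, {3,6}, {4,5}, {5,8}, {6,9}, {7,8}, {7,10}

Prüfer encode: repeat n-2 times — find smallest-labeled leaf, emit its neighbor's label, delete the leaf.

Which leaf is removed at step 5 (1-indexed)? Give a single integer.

Step 1: current leaves = {1,3,4,10}. Remove leaf 1 (neighbor: 8).
Step 2: current leaves = {3,4,10}. Remove leaf 3 (neighbor: 6).
Step 3: current leaves = {4,6,10}. Remove leaf 4 (neighbor: 5).
Step 4: current leaves = {6,10}. Remove leaf 6 (neighbor: 9).
Step 5: current leaves = {9,10}. Remove leaf 9 (neighbor: 2).

Answer: 9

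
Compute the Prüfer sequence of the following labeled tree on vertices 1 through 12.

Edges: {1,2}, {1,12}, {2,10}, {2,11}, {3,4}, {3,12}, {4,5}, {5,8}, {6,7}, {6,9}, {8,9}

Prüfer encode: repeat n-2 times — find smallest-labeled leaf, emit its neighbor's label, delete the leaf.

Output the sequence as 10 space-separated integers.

Step 1: leaves = {7,10,11}. Remove smallest leaf 7, emit neighbor 6.
Step 2: leaves = {6,10,11}. Remove smallest leaf 6, emit neighbor 9.
Step 3: leaves = {9,10,11}. Remove smallest leaf 9, emit neighbor 8.
Step 4: leaves = {8,10,11}. Remove smallest leaf 8, emit neighbor 5.
Step 5: leaves = {5,10,11}. Remove smallest leaf 5, emit neighbor 4.
Step 6: leaves = {4,10,11}. Remove smallest leaf 4, emit neighbor 3.
Step 7: leaves = {3,10,11}. Remove smallest leaf 3, emit neighbor 12.
Step 8: leaves = {10,11,12}. Remove smallest leaf 10, emit neighbor 2.
Step 9: leaves = {11,12}. Remove smallest leaf 11, emit neighbor 2.
Step 10: leaves = {2,12}. Remove smallest leaf 2, emit neighbor 1.
Done: 2 vertices remain (1, 12). Sequence = [6 9 8 5 4 3 12 2 2 1]

Answer: 6 9 8 5 4 3 12 2 2 1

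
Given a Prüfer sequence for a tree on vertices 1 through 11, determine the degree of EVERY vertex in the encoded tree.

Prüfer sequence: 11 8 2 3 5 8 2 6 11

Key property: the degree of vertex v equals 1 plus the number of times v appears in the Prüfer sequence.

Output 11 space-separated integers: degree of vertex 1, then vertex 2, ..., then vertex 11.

Answer: 1 3 2 1 2 2 1 3 1 1 3

Derivation:
p_1 = 11: count[11] becomes 1
p_2 = 8: count[8] becomes 1
p_3 = 2: count[2] becomes 1
p_4 = 3: count[3] becomes 1
p_5 = 5: count[5] becomes 1
p_6 = 8: count[8] becomes 2
p_7 = 2: count[2] becomes 2
p_8 = 6: count[6] becomes 1
p_9 = 11: count[11] becomes 2
Degrees (1 + count): deg[1]=1+0=1, deg[2]=1+2=3, deg[3]=1+1=2, deg[4]=1+0=1, deg[5]=1+1=2, deg[6]=1+1=2, deg[7]=1+0=1, deg[8]=1+2=3, deg[9]=1+0=1, deg[10]=1+0=1, deg[11]=1+2=3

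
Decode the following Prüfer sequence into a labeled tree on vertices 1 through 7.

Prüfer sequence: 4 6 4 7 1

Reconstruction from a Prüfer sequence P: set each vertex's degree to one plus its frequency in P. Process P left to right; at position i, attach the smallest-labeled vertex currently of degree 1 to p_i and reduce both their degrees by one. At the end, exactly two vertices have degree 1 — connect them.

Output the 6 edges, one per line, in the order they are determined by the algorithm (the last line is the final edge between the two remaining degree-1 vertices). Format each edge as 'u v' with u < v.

Initial degrees: {1:2, 2:1, 3:1, 4:3, 5:1, 6:2, 7:2}
Step 1: smallest deg-1 vertex = 2, p_1 = 4. Add edge {2,4}. Now deg[2]=0, deg[4]=2.
Step 2: smallest deg-1 vertex = 3, p_2 = 6. Add edge {3,6}. Now deg[3]=0, deg[6]=1.
Step 3: smallest deg-1 vertex = 5, p_3 = 4. Add edge {4,5}. Now deg[5]=0, deg[4]=1.
Step 4: smallest deg-1 vertex = 4, p_4 = 7. Add edge {4,7}. Now deg[4]=0, deg[7]=1.
Step 5: smallest deg-1 vertex = 6, p_5 = 1. Add edge {1,6}. Now deg[6]=0, deg[1]=1.
Final: two remaining deg-1 vertices are 1, 7. Add edge {1,7}.

Answer: 2 4
3 6
4 5
4 7
1 6
1 7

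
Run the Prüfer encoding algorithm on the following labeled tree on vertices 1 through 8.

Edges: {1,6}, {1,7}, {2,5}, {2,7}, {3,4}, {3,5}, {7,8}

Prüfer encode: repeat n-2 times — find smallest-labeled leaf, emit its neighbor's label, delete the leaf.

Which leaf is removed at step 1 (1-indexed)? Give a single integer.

Step 1: current leaves = {4,6,8}. Remove leaf 4 (neighbor: 3).

Answer: 4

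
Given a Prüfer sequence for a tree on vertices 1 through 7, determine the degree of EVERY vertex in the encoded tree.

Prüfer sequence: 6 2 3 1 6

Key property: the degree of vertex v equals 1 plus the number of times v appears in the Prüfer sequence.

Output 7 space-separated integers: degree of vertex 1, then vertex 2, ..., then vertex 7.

p_1 = 6: count[6] becomes 1
p_2 = 2: count[2] becomes 1
p_3 = 3: count[3] becomes 1
p_4 = 1: count[1] becomes 1
p_5 = 6: count[6] becomes 2
Degrees (1 + count): deg[1]=1+1=2, deg[2]=1+1=2, deg[3]=1+1=2, deg[4]=1+0=1, deg[5]=1+0=1, deg[6]=1+2=3, deg[7]=1+0=1

Answer: 2 2 2 1 1 3 1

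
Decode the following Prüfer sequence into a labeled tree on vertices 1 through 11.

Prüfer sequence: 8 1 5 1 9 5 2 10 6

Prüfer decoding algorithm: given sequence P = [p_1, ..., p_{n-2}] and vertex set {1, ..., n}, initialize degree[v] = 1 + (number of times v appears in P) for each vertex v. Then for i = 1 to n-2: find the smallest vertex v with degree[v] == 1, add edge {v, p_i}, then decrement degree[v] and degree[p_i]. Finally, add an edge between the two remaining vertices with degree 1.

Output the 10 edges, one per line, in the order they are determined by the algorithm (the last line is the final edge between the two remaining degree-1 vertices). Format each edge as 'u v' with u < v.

Answer: 3 8
1 4
5 7
1 8
1 9
5 9
2 5
2 10
6 10
6 11

Derivation:
Initial degrees: {1:3, 2:2, 3:1, 4:1, 5:3, 6:2, 7:1, 8:2, 9:2, 10:2, 11:1}
Step 1: smallest deg-1 vertex = 3, p_1 = 8. Add edge {3,8}. Now deg[3]=0, deg[8]=1.
Step 2: smallest deg-1 vertex = 4, p_2 = 1. Add edge {1,4}. Now deg[4]=0, deg[1]=2.
Step 3: smallest deg-1 vertex = 7, p_3 = 5. Add edge {5,7}. Now deg[7]=0, deg[5]=2.
Step 4: smallest deg-1 vertex = 8, p_4 = 1. Add edge {1,8}. Now deg[8]=0, deg[1]=1.
Step 5: smallest deg-1 vertex = 1, p_5 = 9. Add edge {1,9}. Now deg[1]=0, deg[9]=1.
Step 6: smallest deg-1 vertex = 9, p_6 = 5. Add edge {5,9}. Now deg[9]=0, deg[5]=1.
Step 7: smallest deg-1 vertex = 5, p_7 = 2. Add edge {2,5}. Now deg[5]=0, deg[2]=1.
Step 8: smallest deg-1 vertex = 2, p_8 = 10. Add edge {2,10}. Now deg[2]=0, deg[10]=1.
Step 9: smallest deg-1 vertex = 10, p_9 = 6. Add edge {6,10}. Now deg[10]=0, deg[6]=1.
Final: two remaining deg-1 vertices are 6, 11. Add edge {6,11}.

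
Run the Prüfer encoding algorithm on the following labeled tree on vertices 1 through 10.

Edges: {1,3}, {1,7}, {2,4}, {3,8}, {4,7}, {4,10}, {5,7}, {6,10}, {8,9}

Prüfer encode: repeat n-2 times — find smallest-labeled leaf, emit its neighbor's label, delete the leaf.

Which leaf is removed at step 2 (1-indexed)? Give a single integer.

Step 1: current leaves = {2,5,6,9}. Remove leaf 2 (neighbor: 4).
Step 2: current leaves = {5,6,9}. Remove leaf 5 (neighbor: 7).

Answer: 5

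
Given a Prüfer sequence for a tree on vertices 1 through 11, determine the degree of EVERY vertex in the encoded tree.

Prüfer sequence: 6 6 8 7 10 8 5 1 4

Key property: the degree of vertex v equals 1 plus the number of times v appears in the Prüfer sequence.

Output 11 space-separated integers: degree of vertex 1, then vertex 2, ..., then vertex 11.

p_1 = 6: count[6] becomes 1
p_2 = 6: count[6] becomes 2
p_3 = 8: count[8] becomes 1
p_4 = 7: count[7] becomes 1
p_5 = 10: count[10] becomes 1
p_6 = 8: count[8] becomes 2
p_7 = 5: count[5] becomes 1
p_8 = 1: count[1] becomes 1
p_9 = 4: count[4] becomes 1
Degrees (1 + count): deg[1]=1+1=2, deg[2]=1+0=1, deg[3]=1+0=1, deg[4]=1+1=2, deg[5]=1+1=2, deg[6]=1+2=3, deg[7]=1+1=2, deg[8]=1+2=3, deg[9]=1+0=1, deg[10]=1+1=2, deg[11]=1+0=1

Answer: 2 1 1 2 2 3 2 3 1 2 1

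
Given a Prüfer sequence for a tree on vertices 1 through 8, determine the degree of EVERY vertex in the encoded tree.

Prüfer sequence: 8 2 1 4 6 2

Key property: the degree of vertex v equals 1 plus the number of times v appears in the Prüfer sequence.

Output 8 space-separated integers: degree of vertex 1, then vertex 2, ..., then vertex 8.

Answer: 2 3 1 2 1 2 1 2

Derivation:
p_1 = 8: count[8] becomes 1
p_2 = 2: count[2] becomes 1
p_3 = 1: count[1] becomes 1
p_4 = 4: count[4] becomes 1
p_5 = 6: count[6] becomes 1
p_6 = 2: count[2] becomes 2
Degrees (1 + count): deg[1]=1+1=2, deg[2]=1+2=3, deg[3]=1+0=1, deg[4]=1+1=2, deg[5]=1+0=1, deg[6]=1+1=2, deg[7]=1+0=1, deg[8]=1+1=2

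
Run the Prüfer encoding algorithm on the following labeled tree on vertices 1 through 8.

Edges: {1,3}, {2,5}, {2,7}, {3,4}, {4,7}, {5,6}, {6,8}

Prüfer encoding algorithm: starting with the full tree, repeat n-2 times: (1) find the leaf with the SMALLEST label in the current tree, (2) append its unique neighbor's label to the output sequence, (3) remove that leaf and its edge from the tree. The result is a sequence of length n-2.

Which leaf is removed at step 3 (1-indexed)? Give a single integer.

Answer: 4

Derivation:
Step 1: current leaves = {1,8}. Remove leaf 1 (neighbor: 3).
Step 2: current leaves = {3,8}. Remove leaf 3 (neighbor: 4).
Step 3: current leaves = {4,8}. Remove leaf 4 (neighbor: 7).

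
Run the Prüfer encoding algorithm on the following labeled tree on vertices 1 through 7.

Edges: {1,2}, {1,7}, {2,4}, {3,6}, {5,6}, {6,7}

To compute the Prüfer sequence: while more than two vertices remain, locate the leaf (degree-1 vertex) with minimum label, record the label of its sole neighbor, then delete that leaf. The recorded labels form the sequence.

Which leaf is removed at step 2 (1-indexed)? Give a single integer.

Step 1: current leaves = {3,4,5}. Remove leaf 3 (neighbor: 6).
Step 2: current leaves = {4,5}. Remove leaf 4 (neighbor: 2).

Answer: 4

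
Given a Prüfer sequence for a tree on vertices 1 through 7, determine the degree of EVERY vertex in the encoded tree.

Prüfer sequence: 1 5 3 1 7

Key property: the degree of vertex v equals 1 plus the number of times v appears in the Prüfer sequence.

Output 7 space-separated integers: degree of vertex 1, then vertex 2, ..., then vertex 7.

Answer: 3 1 2 1 2 1 2

Derivation:
p_1 = 1: count[1] becomes 1
p_2 = 5: count[5] becomes 1
p_3 = 3: count[3] becomes 1
p_4 = 1: count[1] becomes 2
p_5 = 7: count[7] becomes 1
Degrees (1 + count): deg[1]=1+2=3, deg[2]=1+0=1, deg[3]=1+1=2, deg[4]=1+0=1, deg[5]=1+1=2, deg[6]=1+0=1, deg[7]=1+1=2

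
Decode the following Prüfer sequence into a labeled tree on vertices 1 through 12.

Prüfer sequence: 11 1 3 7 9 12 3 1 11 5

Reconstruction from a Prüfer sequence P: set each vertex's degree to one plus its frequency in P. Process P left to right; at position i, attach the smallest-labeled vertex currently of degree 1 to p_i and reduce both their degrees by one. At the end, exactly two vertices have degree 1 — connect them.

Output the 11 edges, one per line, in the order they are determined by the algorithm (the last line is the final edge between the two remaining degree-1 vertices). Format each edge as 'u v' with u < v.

Initial degrees: {1:3, 2:1, 3:3, 4:1, 5:2, 6:1, 7:2, 8:1, 9:2, 10:1, 11:3, 12:2}
Step 1: smallest deg-1 vertex = 2, p_1 = 11. Add edge {2,11}. Now deg[2]=0, deg[11]=2.
Step 2: smallest deg-1 vertex = 4, p_2 = 1. Add edge {1,4}. Now deg[4]=0, deg[1]=2.
Step 3: smallest deg-1 vertex = 6, p_3 = 3. Add edge {3,6}. Now deg[6]=0, deg[3]=2.
Step 4: smallest deg-1 vertex = 8, p_4 = 7. Add edge {7,8}. Now deg[8]=0, deg[7]=1.
Step 5: smallest deg-1 vertex = 7, p_5 = 9. Add edge {7,9}. Now deg[7]=0, deg[9]=1.
Step 6: smallest deg-1 vertex = 9, p_6 = 12. Add edge {9,12}. Now deg[9]=0, deg[12]=1.
Step 7: smallest deg-1 vertex = 10, p_7 = 3. Add edge {3,10}. Now deg[10]=0, deg[3]=1.
Step 8: smallest deg-1 vertex = 3, p_8 = 1. Add edge {1,3}. Now deg[3]=0, deg[1]=1.
Step 9: smallest deg-1 vertex = 1, p_9 = 11. Add edge {1,11}. Now deg[1]=0, deg[11]=1.
Step 10: smallest deg-1 vertex = 11, p_10 = 5. Add edge {5,11}. Now deg[11]=0, deg[5]=1.
Final: two remaining deg-1 vertices are 5, 12. Add edge {5,12}.

Answer: 2 11
1 4
3 6
7 8
7 9
9 12
3 10
1 3
1 11
5 11
5 12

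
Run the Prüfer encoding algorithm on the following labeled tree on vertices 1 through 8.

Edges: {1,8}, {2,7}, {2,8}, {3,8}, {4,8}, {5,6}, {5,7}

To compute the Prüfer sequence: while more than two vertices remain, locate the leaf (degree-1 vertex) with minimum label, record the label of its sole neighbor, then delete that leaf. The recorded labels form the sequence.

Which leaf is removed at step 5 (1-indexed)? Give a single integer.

Answer: 5

Derivation:
Step 1: current leaves = {1,3,4,6}. Remove leaf 1 (neighbor: 8).
Step 2: current leaves = {3,4,6}. Remove leaf 3 (neighbor: 8).
Step 3: current leaves = {4,6}. Remove leaf 4 (neighbor: 8).
Step 4: current leaves = {6,8}. Remove leaf 6 (neighbor: 5).
Step 5: current leaves = {5,8}. Remove leaf 5 (neighbor: 7).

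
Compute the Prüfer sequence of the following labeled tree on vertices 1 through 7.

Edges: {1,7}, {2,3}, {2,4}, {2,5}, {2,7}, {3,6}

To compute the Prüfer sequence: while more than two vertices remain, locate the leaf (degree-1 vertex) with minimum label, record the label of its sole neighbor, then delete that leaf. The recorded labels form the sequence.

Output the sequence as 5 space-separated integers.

Answer: 7 2 2 3 2

Derivation:
Step 1: leaves = {1,4,5,6}. Remove smallest leaf 1, emit neighbor 7.
Step 2: leaves = {4,5,6,7}. Remove smallest leaf 4, emit neighbor 2.
Step 3: leaves = {5,6,7}. Remove smallest leaf 5, emit neighbor 2.
Step 4: leaves = {6,7}. Remove smallest leaf 6, emit neighbor 3.
Step 5: leaves = {3,7}. Remove smallest leaf 3, emit neighbor 2.
Done: 2 vertices remain (2, 7). Sequence = [7 2 2 3 2]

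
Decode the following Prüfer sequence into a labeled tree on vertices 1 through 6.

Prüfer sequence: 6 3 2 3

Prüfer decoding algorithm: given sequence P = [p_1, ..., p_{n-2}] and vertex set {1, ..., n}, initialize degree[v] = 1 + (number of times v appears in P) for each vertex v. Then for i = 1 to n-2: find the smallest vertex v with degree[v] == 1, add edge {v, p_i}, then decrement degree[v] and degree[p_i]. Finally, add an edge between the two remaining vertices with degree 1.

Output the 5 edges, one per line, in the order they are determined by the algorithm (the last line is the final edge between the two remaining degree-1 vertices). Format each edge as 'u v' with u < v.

Answer: 1 6
3 4
2 5
2 3
3 6

Derivation:
Initial degrees: {1:1, 2:2, 3:3, 4:1, 5:1, 6:2}
Step 1: smallest deg-1 vertex = 1, p_1 = 6. Add edge {1,6}. Now deg[1]=0, deg[6]=1.
Step 2: smallest deg-1 vertex = 4, p_2 = 3. Add edge {3,4}. Now deg[4]=0, deg[3]=2.
Step 3: smallest deg-1 vertex = 5, p_3 = 2. Add edge {2,5}. Now deg[5]=0, deg[2]=1.
Step 4: smallest deg-1 vertex = 2, p_4 = 3. Add edge {2,3}. Now deg[2]=0, deg[3]=1.
Final: two remaining deg-1 vertices are 3, 6. Add edge {3,6}.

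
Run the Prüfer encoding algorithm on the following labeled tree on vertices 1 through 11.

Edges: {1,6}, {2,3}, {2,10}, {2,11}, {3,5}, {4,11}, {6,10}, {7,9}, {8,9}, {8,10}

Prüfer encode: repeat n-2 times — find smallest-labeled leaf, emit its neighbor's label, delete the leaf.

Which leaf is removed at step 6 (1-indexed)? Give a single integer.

Answer: 7

Derivation:
Step 1: current leaves = {1,4,5,7}. Remove leaf 1 (neighbor: 6).
Step 2: current leaves = {4,5,6,7}. Remove leaf 4 (neighbor: 11).
Step 3: current leaves = {5,6,7,11}. Remove leaf 5 (neighbor: 3).
Step 4: current leaves = {3,6,7,11}. Remove leaf 3 (neighbor: 2).
Step 5: current leaves = {6,7,11}. Remove leaf 6 (neighbor: 10).
Step 6: current leaves = {7,11}. Remove leaf 7 (neighbor: 9).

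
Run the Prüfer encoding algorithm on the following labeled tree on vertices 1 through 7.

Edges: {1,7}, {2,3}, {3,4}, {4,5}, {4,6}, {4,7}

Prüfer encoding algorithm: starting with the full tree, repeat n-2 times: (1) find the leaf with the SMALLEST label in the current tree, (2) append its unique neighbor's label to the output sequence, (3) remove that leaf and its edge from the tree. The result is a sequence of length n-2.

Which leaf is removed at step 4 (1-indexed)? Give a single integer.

Step 1: current leaves = {1,2,5,6}. Remove leaf 1 (neighbor: 7).
Step 2: current leaves = {2,5,6,7}. Remove leaf 2 (neighbor: 3).
Step 3: current leaves = {3,5,6,7}. Remove leaf 3 (neighbor: 4).
Step 4: current leaves = {5,6,7}. Remove leaf 5 (neighbor: 4).

Answer: 5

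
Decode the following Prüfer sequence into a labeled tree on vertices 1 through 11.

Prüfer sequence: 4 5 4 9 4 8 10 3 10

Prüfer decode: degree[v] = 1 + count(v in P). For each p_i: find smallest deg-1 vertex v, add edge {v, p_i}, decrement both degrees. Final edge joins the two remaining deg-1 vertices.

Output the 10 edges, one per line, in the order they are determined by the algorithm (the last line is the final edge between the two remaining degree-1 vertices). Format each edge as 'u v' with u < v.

Initial degrees: {1:1, 2:1, 3:2, 4:4, 5:2, 6:1, 7:1, 8:2, 9:2, 10:3, 11:1}
Step 1: smallest deg-1 vertex = 1, p_1 = 4. Add edge {1,4}. Now deg[1]=0, deg[4]=3.
Step 2: smallest deg-1 vertex = 2, p_2 = 5. Add edge {2,5}. Now deg[2]=0, deg[5]=1.
Step 3: smallest deg-1 vertex = 5, p_3 = 4. Add edge {4,5}. Now deg[5]=0, deg[4]=2.
Step 4: smallest deg-1 vertex = 6, p_4 = 9. Add edge {6,9}. Now deg[6]=0, deg[9]=1.
Step 5: smallest deg-1 vertex = 7, p_5 = 4. Add edge {4,7}. Now deg[7]=0, deg[4]=1.
Step 6: smallest deg-1 vertex = 4, p_6 = 8. Add edge {4,8}. Now deg[4]=0, deg[8]=1.
Step 7: smallest deg-1 vertex = 8, p_7 = 10. Add edge {8,10}. Now deg[8]=0, deg[10]=2.
Step 8: smallest deg-1 vertex = 9, p_8 = 3. Add edge {3,9}. Now deg[9]=0, deg[3]=1.
Step 9: smallest deg-1 vertex = 3, p_9 = 10. Add edge {3,10}. Now deg[3]=0, deg[10]=1.
Final: two remaining deg-1 vertices are 10, 11. Add edge {10,11}.

Answer: 1 4
2 5
4 5
6 9
4 7
4 8
8 10
3 9
3 10
10 11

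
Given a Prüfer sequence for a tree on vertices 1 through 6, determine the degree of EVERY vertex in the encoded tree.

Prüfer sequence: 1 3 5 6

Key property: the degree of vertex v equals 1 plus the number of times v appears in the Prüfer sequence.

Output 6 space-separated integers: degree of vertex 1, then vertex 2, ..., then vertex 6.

p_1 = 1: count[1] becomes 1
p_2 = 3: count[3] becomes 1
p_3 = 5: count[5] becomes 1
p_4 = 6: count[6] becomes 1
Degrees (1 + count): deg[1]=1+1=2, deg[2]=1+0=1, deg[3]=1+1=2, deg[4]=1+0=1, deg[5]=1+1=2, deg[6]=1+1=2

Answer: 2 1 2 1 2 2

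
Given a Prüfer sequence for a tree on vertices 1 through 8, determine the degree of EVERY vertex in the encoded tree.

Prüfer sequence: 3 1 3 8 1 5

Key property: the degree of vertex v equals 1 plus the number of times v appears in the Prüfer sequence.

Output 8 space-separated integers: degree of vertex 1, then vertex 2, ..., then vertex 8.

p_1 = 3: count[3] becomes 1
p_2 = 1: count[1] becomes 1
p_3 = 3: count[3] becomes 2
p_4 = 8: count[8] becomes 1
p_5 = 1: count[1] becomes 2
p_6 = 5: count[5] becomes 1
Degrees (1 + count): deg[1]=1+2=3, deg[2]=1+0=1, deg[3]=1+2=3, deg[4]=1+0=1, deg[5]=1+1=2, deg[6]=1+0=1, deg[7]=1+0=1, deg[8]=1+1=2

Answer: 3 1 3 1 2 1 1 2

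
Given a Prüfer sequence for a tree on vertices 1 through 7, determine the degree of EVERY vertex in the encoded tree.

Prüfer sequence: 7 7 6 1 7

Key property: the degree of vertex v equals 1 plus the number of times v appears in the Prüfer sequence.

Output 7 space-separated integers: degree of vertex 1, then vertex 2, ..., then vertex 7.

Answer: 2 1 1 1 1 2 4

Derivation:
p_1 = 7: count[7] becomes 1
p_2 = 7: count[7] becomes 2
p_3 = 6: count[6] becomes 1
p_4 = 1: count[1] becomes 1
p_5 = 7: count[7] becomes 3
Degrees (1 + count): deg[1]=1+1=2, deg[2]=1+0=1, deg[3]=1+0=1, deg[4]=1+0=1, deg[5]=1+0=1, deg[6]=1+1=2, deg[7]=1+3=4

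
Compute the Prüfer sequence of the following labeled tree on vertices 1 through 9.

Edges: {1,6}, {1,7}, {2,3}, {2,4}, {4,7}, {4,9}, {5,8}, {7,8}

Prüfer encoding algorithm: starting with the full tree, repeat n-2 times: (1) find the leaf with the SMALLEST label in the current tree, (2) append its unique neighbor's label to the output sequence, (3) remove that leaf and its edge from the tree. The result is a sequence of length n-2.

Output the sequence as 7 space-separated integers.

Answer: 2 4 8 1 7 7 4

Derivation:
Step 1: leaves = {3,5,6,9}. Remove smallest leaf 3, emit neighbor 2.
Step 2: leaves = {2,5,6,9}. Remove smallest leaf 2, emit neighbor 4.
Step 3: leaves = {5,6,9}. Remove smallest leaf 5, emit neighbor 8.
Step 4: leaves = {6,8,9}. Remove smallest leaf 6, emit neighbor 1.
Step 5: leaves = {1,8,9}. Remove smallest leaf 1, emit neighbor 7.
Step 6: leaves = {8,9}. Remove smallest leaf 8, emit neighbor 7.
Step 7: leaves = {7,9}. Remove smallest leaf 7, emit neighbor 4.
Done: 2 vertices remain (4, 9). Sequence = [2 4 8 1 7 7 4]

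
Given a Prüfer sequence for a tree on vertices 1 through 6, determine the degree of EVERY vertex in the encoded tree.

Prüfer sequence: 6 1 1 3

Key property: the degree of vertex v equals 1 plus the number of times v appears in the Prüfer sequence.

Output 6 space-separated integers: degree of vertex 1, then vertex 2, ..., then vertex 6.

p_1 = 6: count[6] becomes 1
p_2 = 1: count[1] becomes 1
p_3 = 1: count[1] becomes 2
p_4 = 3: count[3] becomes 1
Degrees (1 + count): deg[1]=1+2=3, deg[2]=1+0=1, deg[3]=1+1=2, deg[4]=1+0=1, deg[5]=1+0=1, deg[6]=1+1=2

Answer: 3 1 2 1 1 2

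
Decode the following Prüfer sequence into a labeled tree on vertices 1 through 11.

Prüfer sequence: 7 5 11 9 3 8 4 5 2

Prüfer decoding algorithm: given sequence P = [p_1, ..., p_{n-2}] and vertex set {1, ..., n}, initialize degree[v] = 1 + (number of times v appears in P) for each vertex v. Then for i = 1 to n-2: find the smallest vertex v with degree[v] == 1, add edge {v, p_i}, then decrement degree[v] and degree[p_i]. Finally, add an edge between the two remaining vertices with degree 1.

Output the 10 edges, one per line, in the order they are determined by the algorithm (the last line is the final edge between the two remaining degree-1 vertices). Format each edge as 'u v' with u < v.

Initial degrees: {1:1, 2:2, 3:2, 4:2, 5:3, 6:1, 7:2, 8:2, 9:2, 10:1, 11:2}
Step 1: smallest deg-1 vertex = 1, p_1 = 7. Add edge {1,7}. Now deg[1]=0, deg[7]=1.
Step 2: smallest deg-1 vertex = 6, p_2 = 5. Add edge {5,6}. Now deg[6]=0, deg[5]=2.
Step 3: smallest deg-1 vertex = 7, p_3 = 11. Add edge {7,11}. Now deg[7]=0, deg[11]=1.
Step 4: smallest deg-1 vertex = 10, p_4 = 9. Add edge {9,10}. Now deg[10]=0, deg[9]=1.
Step 5: smallest deg-1 vertex = 9, p_5 = 3. Add edge {3,9}. Now deg[9]=0, deg[3]=1.
Step 6: smallest deg-1 vertex = 3, p_6 = 8. Add edge {3,8}. Now deg[3]=0, deg[8]=1.
Step 7: smallest deg-1 vertex = 8, p_7 = 4. Add edge {4,8}. Now deg[8]=0, deg[4]=1.
Step 8: smallest deg-1 vertex = 4, p_8 = 5. Add edge {4,5}. Now deg[4]=0, deg[5]=1.
Step 9: smallest deg-1 vertex = 5, p_9 = 2. Add edge {2,5}. Now deg[5]=0, deg[2]=1.
Final: two remaining deg-1 vertices are 2, 11. Add edge {2,11}.

Answer: 1 7
5 6
7 11
9 10
3 9
3 8
4 8
4 5
2 5
2 11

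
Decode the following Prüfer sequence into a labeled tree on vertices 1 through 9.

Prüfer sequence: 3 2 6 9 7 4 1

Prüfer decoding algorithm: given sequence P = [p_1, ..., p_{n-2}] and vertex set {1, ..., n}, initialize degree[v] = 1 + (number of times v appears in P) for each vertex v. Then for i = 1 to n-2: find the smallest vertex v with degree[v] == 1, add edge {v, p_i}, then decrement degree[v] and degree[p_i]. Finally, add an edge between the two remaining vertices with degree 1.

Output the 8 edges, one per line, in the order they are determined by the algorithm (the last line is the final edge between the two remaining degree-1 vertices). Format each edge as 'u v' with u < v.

Initial degrees: {1:2, 2:2, 3:2, 4:2, 5:1, 6:2, 7:2, 8:1, 9:2}
Step 1: smallest deg-1 vertex = 5, p_1 = 3. Add edge {3,5}. Now deg[5]=0, deg[3]=1.
Step 2: smallest deg-1 vertex = 3, p_2 = 2. Add edge {2,3}. Now deg[3]=0, deg[2]=1.
Step 3: smallest deg-1 vertex = 2, p_3 = 6. Add edge {2,6}. Now deg[2]=0, deg[6]=1.
Step 4: smallest deg-1 vertex = 6, p_4 = 9. Add edge {6,9}. Now deg[6]=0, deg[9]=1.
Step 5: smallest deg-1 vertex = 8, p_5 = 7. Add edge {7,8}. Now deg[8]=0, deg[7]=1.
Step 6: smallest deg-1 vertex = 7, p_6 = 4. Add edge {4,7}. Now deg[7]=0, deg[4]=1.
Step 7: smallest deg-1 vertex = 4, p_7 = 1. Add edge {1,4}. Now deg[4]=0, deg[1]=1.
Final: two remaining deg-1 vertices are 1, 9. Add edge {1,9}.

Answer: 3 5
2 3
2 6
6 9
7 8
4 7
1 4
1 9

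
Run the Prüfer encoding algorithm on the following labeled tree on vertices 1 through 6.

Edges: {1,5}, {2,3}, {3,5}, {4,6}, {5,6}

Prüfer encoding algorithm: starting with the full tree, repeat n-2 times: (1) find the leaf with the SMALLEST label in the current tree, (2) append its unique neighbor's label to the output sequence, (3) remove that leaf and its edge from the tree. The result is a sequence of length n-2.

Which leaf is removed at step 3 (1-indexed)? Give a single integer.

Answer: 3

Derivation:
Step 1: current leaves = {1,2,4}. Remove leaf 1 (neighbor: 5).
Step 2: current leaves = {2,4}. Remove leaf 2 (neighbor: 3).
Step 3: current leaves = {3,4}. Remove leaf 3 (neighbor: 5).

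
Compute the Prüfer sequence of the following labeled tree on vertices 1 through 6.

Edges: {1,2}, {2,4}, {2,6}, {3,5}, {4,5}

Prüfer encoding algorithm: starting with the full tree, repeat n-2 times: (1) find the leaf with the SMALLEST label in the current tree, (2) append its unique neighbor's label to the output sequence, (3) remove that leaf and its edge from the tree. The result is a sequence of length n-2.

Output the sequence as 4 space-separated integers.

Answer: 2 5 4 2

Derivation:
Step 1: leaves = {1,3,6}. Remove smallest leaf 1, emit neighbor 2.
Step 2: leaves = {3,6}. Remove smallest leaf 3, emit neighbor 5.
Step 3: leaves = {5,6}. Remove smallest leaf 5, emit neighbor 4.
Step 4: leaves = {4,6}. Remove smallest leaf 4, emit neighbor 2.
Done: 2 vertices remain (2, 6). Sequence = [2 5 4 2]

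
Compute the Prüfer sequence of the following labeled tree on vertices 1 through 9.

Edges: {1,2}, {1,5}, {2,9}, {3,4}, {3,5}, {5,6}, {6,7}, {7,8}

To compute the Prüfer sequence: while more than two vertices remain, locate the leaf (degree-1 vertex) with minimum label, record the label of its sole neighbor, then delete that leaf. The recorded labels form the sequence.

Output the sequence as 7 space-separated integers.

Answer: 3 5 7 6 5 1 2

Derivation:
Step 1: leaves = {4,8,9}. Remove smallest leaf 4, emit neighbor 3.
Step 2: leaves = {3,8,9}. Remove smallest leaf 3, emit neighbor 5.
Step 3: leaves = {8,9}. Remove smallest leaf 8, emit neighbor 7.
Step 4: leaves = {7,9}. Remove smallest leaf 7, emit neighbor 6.
Step 5: leaves = {6,9}. Remove smallest leaf 6, emit neighbor 5.
Step 6: leaves = {5,9}. Remove smallest leaf 5, emit neighbor 1.
Step 7: leaves = {1,9}. Remove smallest leaf 1, emit neighbor 2.
Done: 2 vertices remain (2, 9). Sequence = [3 5 7 6 5 1 2]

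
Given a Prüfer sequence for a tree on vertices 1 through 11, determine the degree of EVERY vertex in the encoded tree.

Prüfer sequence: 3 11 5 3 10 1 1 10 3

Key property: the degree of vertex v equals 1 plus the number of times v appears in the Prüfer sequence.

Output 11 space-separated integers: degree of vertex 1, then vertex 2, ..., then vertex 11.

Answer: 3 1 4 1 2 1 1 1 1 3 2

Derivation:
p_1 = 3: count[3] becomes 1
p_2 = 11: count[11] becomes 1
p_3 = 5: count[5] becomes 1
p_4 = 3: count[3] becomes 2
p_5 = 10: count[10] becomes 1
p_6 = 1: count[1] becomes 1
p_7 = 1: count[1] becomes 2
p_8 = 10: count[10] becomes 2
p_9 = 3: count[3] becomes 3
Degrees (1 + count): deg[1]=1+2=3, deg[2]=1+0=1, deg[3]=1+3=4, deg[4]=1+0=1, deg[5]=1+1=2, deg[6]=1+0=1, deg[7]=1+0=1, deg[8]=1+0=1, deg[9]=1+0=1, deg[10]=1+2=3, deg[11]=1+1=2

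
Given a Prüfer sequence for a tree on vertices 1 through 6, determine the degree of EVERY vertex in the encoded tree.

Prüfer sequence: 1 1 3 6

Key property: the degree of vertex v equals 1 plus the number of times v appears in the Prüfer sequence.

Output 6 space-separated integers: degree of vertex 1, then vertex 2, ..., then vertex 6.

p_1 = 1: count[1] becomes 1
p_2 = 1: count[1] becomes 2
p_3 = 3: count[3] becomes 1
p_4 = 6: count[6] becomes 1
Degrees (1 + count): deg[1]=1+2=3, deg[2]=1+0=1, deg[3]=1+1=2, deg[4]=1+0=1, deg[5]=1+0=1, deg[6]=1+1=2

Answer: 3 1 2 1 1 2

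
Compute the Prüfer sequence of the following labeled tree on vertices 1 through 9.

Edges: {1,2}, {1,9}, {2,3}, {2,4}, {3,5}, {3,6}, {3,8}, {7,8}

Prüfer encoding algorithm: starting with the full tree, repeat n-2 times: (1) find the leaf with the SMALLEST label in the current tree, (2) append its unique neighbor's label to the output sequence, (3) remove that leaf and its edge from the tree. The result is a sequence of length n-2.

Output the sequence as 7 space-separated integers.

Step 1: leaves = {4,5,6,7,9}. Remove smallest leaf 4, emit neighbor 2.
Step 2: leaves = {5,6,7,9}. Remove smallest leaf 5, emit neighbor 3.
Step 3: leaves = {6,7,9}. Remove smallest leaf 6, emit neighbor 3.
Step 4: leaves = {7,9}. Remove smallest leaf 7, emit neighbor 8.
Step 5: leaves = {8,9}. Remove smallest leaf 8, emit neighbor 3.
Step 6: leaves = {3,9}. Remove smallest leaf 3, emit neighbor 2.
Step 7: leaves = {2,9}. Remove smallest leaf 2, emit neighbor 1.
Done: 2 vertices remain (1, 9). Sequence = [2 3 3 8 3 2 1]

Answer: 2 3 3 8 3 2 1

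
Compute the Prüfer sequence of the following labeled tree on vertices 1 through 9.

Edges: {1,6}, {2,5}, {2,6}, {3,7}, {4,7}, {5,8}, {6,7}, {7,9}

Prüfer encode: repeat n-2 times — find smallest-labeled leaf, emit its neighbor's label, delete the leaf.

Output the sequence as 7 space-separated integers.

Step 1: leaves = {1,3,4,8,9}. Remove smallest leaf 1, emit neighbor 6.
Step 2: leaves = {3,4,8,9}. Remove smallest leaf 3, emit neighbor 7.
Step 3: leaves = {4,8,9}. Remove smallest leaf 4, emit neighbor 7.
Step 4: leaves = {8,9}. Remove smallest leaf 8, emit neighbor 5.
Step 5: leaves = {5,9}. Remove smallest leaf 5, emit neighbor 2.
Step 6: leaves = {2,9}. Remove smallest leaf 2, emit neighbor 6.
Step 7: leaves = {6,9}. Remove smallest leaf 6, emit neighbor 7.
Done: 2 vertices remain (7, 9). Sequence = [6 7 7 5 2 6 7]

Answer: 6 7 7 5 2 6 7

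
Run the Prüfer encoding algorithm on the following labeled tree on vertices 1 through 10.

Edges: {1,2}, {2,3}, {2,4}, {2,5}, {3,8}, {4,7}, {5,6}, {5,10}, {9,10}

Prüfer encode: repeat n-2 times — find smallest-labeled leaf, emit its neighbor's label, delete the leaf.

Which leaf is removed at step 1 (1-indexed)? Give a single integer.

Answer: 1

Derivation:
Step 1: current leaves = {1,6,7,8,9}. Remove leaf 1 (neighbor: 2).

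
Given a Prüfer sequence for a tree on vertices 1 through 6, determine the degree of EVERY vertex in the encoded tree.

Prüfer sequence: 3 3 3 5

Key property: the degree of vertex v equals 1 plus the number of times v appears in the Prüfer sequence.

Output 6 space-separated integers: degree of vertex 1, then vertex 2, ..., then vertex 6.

p_1 = 3: count[3] becomes 1
p_2 = 3: count[3] becomes 2
p_3 = 3: count[3] becomes 3
p_4 = 5: count[5] becomes 1
Degrees (1 + count): deg[1]=1+0=1, deg[2]=1+0=1, deg[3]=1+3=4, deg[4]=1+0=1, deg[5]=1+1=2, deg[6]=1+0=1

Answer: 1 1 4 1 2 1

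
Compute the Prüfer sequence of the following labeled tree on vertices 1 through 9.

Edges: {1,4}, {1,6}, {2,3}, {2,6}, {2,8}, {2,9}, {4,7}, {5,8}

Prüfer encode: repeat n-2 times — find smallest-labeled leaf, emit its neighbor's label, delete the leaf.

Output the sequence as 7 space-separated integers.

Answer: 2 8 4 1 6 2 2

Derivation:
Step 1: leaves = {3,5,7,9}. Remove smallest leaf 3, emit neighbor 2.
Step 2: leaves = {5,7,9}. Remove smallest leaf 5, emit neighbor 8.
Step 3: leaves = {7,8,9}. Remove smallest leaf 7, emit neighbor 4.
Step 4: leaves = {4,8,9}. Remove smallest leaf 4, emit neighbor 1.
Step 5: leaves = {1,8,9}. Remove smallest leaf 1, emit neighbor 6.
Step 6: leaves = {6,8,9}. Remove smallest leaf 6, emit neighbor 2.
Step 7: leaves = {8,9}. Remove smallest leaf 8, emit neighbor 2.
Done: 2 vertices remain (2, 9). Sequence = [2 8 4 1 6 2 2]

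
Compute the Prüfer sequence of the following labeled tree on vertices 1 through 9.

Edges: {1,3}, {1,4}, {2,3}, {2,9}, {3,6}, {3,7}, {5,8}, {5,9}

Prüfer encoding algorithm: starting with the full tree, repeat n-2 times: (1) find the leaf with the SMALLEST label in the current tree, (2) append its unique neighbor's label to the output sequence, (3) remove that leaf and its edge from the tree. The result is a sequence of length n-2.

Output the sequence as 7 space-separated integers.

Answer: 1 3 3 3 2 9 5

Derivation:
Step 1: leaves = {4,6,7,8}. Remove smallest leaf 4, emit neighbor 1.
Step 2: leaves = {1,6,7,8}. Remove smallest leaf 1, emit neighbor 3.
Step 3: leaves = {6,7,8}. Remove smallest leaf 6, emit neighbor 3.
Step 4: leaves = {7,8}. Remove smallest leaf 7, emit neighbor 3.
Step 5: leaves = {3,8}. Remove smallest leaf 3, emit neighbor 2.
Step 6: leaves = {2,8}. Remove smallest leaf 2, emit neighbor 9.
Step 7: leaves = {8,9}. Remove smallest leaf 8, emit neighbor 5.
Done: 2 vertices remain (5, 9). Sequence = [1 3 3 3 2 9 5]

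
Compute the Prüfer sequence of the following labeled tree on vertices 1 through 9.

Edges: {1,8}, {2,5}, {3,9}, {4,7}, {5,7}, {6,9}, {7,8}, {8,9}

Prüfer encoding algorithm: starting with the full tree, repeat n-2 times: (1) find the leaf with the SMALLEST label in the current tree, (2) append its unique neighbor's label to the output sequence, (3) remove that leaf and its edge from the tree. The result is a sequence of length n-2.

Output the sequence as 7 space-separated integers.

Answer: 8 5 9 7 7 9 8

Derivation:
Step 1: leaves = {1,2,3,4,6}. Remove smallest leaf 1, emit neighbor 8.
Step 2: leaves = {2,3,4,6}. Remove smallest leaf 2, emit neighbor 5.
Step 3: leaves = {3,4,5,6}. Remove smallest leaf 3, emit neighbor 9.
Step 4: leaves = {4,5,6}. Remove smallest leaf 4, emit neighbor 7.
Step 5: leaves = {5,6}. Remove smallest leaf 5, emit neighbor 7.
Step 6: leaves = {6,7}. Remove smallest leaf 6, emit neighbor 9.
Step 7: leaves = {7,9}. Remove smallest leaf 7, emit neighbor 8.
Done: 2 vertices remain (8, 9). Sequence = [8 5 9 7 7 9 8]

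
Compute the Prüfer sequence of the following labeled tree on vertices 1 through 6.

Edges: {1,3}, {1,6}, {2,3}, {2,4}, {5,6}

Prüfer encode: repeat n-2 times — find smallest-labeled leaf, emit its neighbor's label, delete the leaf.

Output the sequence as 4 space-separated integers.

Step 1: leaves = {4,5}. Remove smallest leaf 4, emit neighbor 2.
Step 2: leaves = {2,5}. Remove smallest leaf 2, emit neighbor 3.
Step 3: leaves = {3,5}. Remove smallest leaf 3, emit neighbor 1.
Step 4: leaves = {1,5}. Remove smallest leaf 1, emit neighbor 6.
Done: 2 vertices remain (5, 6). Sequence = [2 3 1 6]

Answer: 2 3 1 6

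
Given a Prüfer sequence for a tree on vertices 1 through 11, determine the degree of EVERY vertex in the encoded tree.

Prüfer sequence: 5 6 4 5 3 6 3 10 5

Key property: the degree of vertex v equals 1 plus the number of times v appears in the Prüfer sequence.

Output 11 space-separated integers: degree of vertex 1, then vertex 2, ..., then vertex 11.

Answer: 1 1 3 2 4 3 1 1 1 2 1

Derivation:
p_1 = 5: count[5] becomes 1
p_2 = 6: count[6] becomes 1
p_3 = 4: count[4] becomes 1
p_4 = 5: count[5] becomes 2
p_5 = 3: count[3] becomes 1
p_6 = 6: count[6] becomes 2
p_7 = 3: count[3] becomes 2
p_8 = 10: count[10] becomes 1
p_9 = 5: count[5] becomes 3
Degrees (1 + count): deg[1]=1+0=1, deg[2]=1+0=1, deg[3]=1+2=3, deg[4]=1+1=2, deg[5]=1+3=4, deg[6]=1+2=3, deg[7]=1+0=1, deg[8]=1+0=1, deg[9]=1+0=1, deg[10]=1+1=2, deg[11]=1+0=1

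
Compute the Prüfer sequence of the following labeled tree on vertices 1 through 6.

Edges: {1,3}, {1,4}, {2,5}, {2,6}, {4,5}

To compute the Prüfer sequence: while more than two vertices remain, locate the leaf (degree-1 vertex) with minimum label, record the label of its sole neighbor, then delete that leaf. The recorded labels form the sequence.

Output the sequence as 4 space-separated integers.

Step 1: leaves = {3,6}. Remove smallest leaf 3, emit neighbor 1.
Step 2: leaves = {1,6}. Remove smallest leaf 1, emit neighbor 4.
Step 3: leaves = {4,6}. Remove smallest leaf 4, emit neighbor 5.
Step 4: leaves = {5,6}. Remove smallest leaf 5, emit neighbor 2.
Done: 2 vertices remain (2, 6). Sequence = [1 4 5 2]

Answer: 1 4 5 2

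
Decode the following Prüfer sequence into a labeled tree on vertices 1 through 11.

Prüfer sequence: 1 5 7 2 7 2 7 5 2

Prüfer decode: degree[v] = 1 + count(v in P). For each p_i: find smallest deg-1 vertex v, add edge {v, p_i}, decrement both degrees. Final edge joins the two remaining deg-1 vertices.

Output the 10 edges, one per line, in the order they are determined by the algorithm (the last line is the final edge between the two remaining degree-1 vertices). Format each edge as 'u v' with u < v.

Answer: 1 3
1 5
4 7
2 6
7 8
2 9
7 10
5 7
2 5
2 11

Derivation:
Initial degrees: {1:2, 2:4, 3:1, 4:1, 5:3, 6:1, 7:4, 8:1, 9:1, 10:1, 11:1}
Step 1: smallest deg-1 vertex = 3, p_1 = 1. Add edge {1,3}. Now deg[3]=0, deg[1]=1.
Step 2: smallest deg-1 vertex = 1, p_2 = 5. Add edge {1,5}. Now deg[1]=0, deg[5]=2.
Step 3: smallest deg-1 vertex = 4, p_3 = 7. Add edge {4,7}. Now deg[4]=0, deg[7]=3.
Step 4: smallest deg-1 vertex = 6, p_4 = 2. Add edge {2,6}. Now deg[6]=0, deg[2]=3.
Step 5: smallest deg-1 vertex = 8, p_5 = 7. Add edge {7,8}. Now deg[8]=0, deg[7]=2.
Step 6: smallest deg-1 vertex = 9, p_6 = 2. Add edge {2,9}. Now deg[9]=0, deg[2]=2.
Step 7: smallest deg-1 vertex = 10, p_7 = 7. Add edge {7,10}. Now deg[10]=0, deg[7]=1.
Step 8: smallest deg-1 vertex = 7, p_8 = 5. Add edge {5,7}. Now deg[7]=0, deg[5]=1.
Step 9: smallest deg-1 vertex = 5, p_9 = 2. Add edge {2,5}. Now deg[5]=0, deg[2]=1.
Final: two remaining deg-1 vertices are 2, 11. Add edge {2,11}.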